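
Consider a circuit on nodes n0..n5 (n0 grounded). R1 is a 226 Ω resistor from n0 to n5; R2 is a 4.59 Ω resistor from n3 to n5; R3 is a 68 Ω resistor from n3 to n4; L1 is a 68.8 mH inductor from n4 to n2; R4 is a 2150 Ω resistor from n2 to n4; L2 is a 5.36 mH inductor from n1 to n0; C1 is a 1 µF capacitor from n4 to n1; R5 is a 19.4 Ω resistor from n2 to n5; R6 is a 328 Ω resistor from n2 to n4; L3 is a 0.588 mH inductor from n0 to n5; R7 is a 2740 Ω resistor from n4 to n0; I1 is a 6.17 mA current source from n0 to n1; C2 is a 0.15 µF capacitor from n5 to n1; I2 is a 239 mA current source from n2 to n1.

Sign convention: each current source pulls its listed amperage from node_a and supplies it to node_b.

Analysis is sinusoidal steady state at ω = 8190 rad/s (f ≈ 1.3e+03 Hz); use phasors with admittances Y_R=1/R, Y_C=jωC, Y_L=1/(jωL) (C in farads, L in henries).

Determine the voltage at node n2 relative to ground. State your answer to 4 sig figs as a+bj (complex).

MNA unknowns: 5 node voltages V₁..V_5
R1: Y=0.004425+0.000j on G[0,5]
R2: Y=0.2179+0.000j on G[3,5]
R3: Y=0.01471+0.000j on G[3,4]
L1: Y=0.000-0.001775j on G[4,2]
R4: Y=0.0004651+0.000j on G[2,4]
L2: Y=0.000-0.02278j on G[1,0]
C1: Y=0.000+0.008190j on G[4,1]
R5: Y=0.05155+0.000j on G[2,5]
R6: Y=0.003049+0.000j on G[2,4]
L3: Y=0.000-0.2077j on G[0,5]
R7: Y=0.0003650+0.000j on G[4,0]
I1: z[0]−=0.00617, z[1]+=0.00617
C2: Y=0.000+0.001228j on G[5,1]
I2: z[2]−=0.239, z[1]+=0.239
solve → V1=4.735+16.11j, V2=-5.176-1.275j, V3=-0.9977-1.358j, V4=-7.643+3.904j, V5=-0.5491-1.713j

-5.176-1.275j V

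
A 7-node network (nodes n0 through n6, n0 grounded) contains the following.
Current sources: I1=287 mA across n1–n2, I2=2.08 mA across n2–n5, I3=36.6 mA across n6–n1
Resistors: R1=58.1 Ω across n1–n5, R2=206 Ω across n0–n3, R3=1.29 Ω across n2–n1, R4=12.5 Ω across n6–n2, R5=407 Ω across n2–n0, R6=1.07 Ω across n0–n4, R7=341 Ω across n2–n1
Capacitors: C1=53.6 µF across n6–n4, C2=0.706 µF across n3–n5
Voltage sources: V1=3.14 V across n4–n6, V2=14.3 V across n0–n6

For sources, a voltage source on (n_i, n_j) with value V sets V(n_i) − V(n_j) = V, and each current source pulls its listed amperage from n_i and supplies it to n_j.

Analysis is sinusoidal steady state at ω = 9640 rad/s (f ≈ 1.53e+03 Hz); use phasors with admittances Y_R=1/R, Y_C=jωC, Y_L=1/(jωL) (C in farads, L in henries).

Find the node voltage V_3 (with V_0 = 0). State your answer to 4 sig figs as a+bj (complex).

-7.901-4.183j V

Element admittances at ω=9640 rad/s:
  I1: injects 0.287 A into n2 (from n1)
  Y(R1) = 0.01721+0.000j S between n1,n5
  Y(R2) = 0.004854+0.000j S between n0,n3
  Y(C1) = 0.000+0.5167j S between n6,n4
  I2: injects 0.00208 A into n5 (from n2)
  Y(R3) = 0.7752+0.000j S between n2,n1
  Y(C2) = 0.000+0.006806j S between n3,n5
  Y(R4) = 0.08000+0.000j S between n6,n2
  Y(R5) = 0.002457+0.000j S between n2,n0
  Y(R6) = 0.9346+0.000j S between n0,n4
  Y(R7) = 0.002933+0.000j S between n2,n1
  I3: injects 0.0366 A into n1 (from n6)
  V1: constraint V(n4)−V(n6) = 3.14
  V2: constraint V(n0)−V(n6) = 14.3
Assemble and solve the 8×8 MNA system:
  V(n1)=-13.23+0.2724j  V(n2)=-12.96+0.2463j  V(n3)=-7.901-4.183j  V(n4)=-11.16+0.000j  V(n5)=-10.89+1.452j  V(n6)=-14.30+0.000j
  i(V1)=10.43-1.622j  i(V2)=-10.50-0.01970j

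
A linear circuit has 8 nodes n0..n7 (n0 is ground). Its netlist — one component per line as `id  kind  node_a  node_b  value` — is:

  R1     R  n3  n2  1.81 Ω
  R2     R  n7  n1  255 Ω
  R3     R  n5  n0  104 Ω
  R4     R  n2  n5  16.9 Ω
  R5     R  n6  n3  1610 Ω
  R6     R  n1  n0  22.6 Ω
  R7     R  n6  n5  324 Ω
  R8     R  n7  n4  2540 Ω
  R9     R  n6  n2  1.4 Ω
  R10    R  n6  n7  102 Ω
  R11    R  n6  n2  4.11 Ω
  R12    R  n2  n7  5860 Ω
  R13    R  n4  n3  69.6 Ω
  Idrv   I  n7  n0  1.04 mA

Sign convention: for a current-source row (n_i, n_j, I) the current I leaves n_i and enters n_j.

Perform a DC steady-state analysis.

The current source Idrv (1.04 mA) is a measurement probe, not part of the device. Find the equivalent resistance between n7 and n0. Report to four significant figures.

MNA unknowns: 7 node voltages V₁..V_7
R1: Y=0.5525 on G[3,2]
R2: Y=0.003922 on G[7,1]
R3: Y=0.009615 on G[5,0]
R4: Y=0.05917 on G[2,5]
R5: Y=0.0006211 on G[6,3]
R6: Y=0.04425 on G[1,0]
R7: Y=0.003086 on G[6,5]
R8: Y=0.0003937 on G[7,4]
R9: Y=0.7143 on G[6,2]
R10: Y=0.009804 on G[6,7]
R11: Y=0.2433 on G[6,2]
R12: Y=0.0001706 on G[2,7]
R13: Y=0.01437 on G[4,3]
Idrv: z[7]−=0.00104, z[0]+=0.00104
solve → V1=-0.01032, V2=-0.06999, V3=-0.07003, V4=-0.07155, V5=-0.06065, V6=-0.07054, V7=-0.1268

R_eq = 121.9 Ω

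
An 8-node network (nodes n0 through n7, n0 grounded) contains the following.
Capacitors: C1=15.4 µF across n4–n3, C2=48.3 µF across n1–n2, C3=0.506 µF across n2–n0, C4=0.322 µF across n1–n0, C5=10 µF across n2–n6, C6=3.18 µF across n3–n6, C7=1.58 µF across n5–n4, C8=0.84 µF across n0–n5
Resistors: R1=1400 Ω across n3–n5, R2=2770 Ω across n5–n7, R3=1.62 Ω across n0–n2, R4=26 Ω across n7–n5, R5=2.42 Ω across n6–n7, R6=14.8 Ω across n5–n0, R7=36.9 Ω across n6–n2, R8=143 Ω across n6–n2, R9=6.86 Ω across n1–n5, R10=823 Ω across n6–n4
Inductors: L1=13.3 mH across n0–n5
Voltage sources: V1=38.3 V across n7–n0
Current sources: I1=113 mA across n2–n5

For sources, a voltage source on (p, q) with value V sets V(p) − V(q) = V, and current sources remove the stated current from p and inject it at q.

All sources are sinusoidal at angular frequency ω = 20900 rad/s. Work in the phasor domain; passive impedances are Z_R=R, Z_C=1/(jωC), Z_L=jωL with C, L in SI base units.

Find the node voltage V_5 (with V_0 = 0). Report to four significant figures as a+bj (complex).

Element admittances at ω=20900 rad/s:
  Y(C1) = 0.000+0.3219j S between n4,n3
  Y(R1) = 0.0007143+0.000j S between n3,n5
  Y(C2) = 0.000+1.009j S between n1,n2
  Y(R2) = 0.0003610+0.000j S between n5,n7
  Y(C3) = 0.000+0.01058j S between n2,n0
  Y(C4) = 0.000+0.006730j S between n1,n0
  Y(R3) = 0.6173+0.000j S between n0,n2
  Y(L1) = 0.000-0.003598j S between n0,n5
  Y(R4) = 0.03846+0.000j S between n7,n5
  Y(C5) = 0.000+0.2090j S between n2,n6
  Y(R5) = 0.4132+0.000j S between n6,n7
  Y(R6) = 0.06757+0.000j S between n5,n0
  Y(C6) = 0.000+0.06646j S between n3,n6
  Y(R7) = 0.02710+0.000j S between n6,n2
  Y(C7) = 0.000+0.03302j S between n5,n4
  Y(R8) = 0.006993+0.000j S between n6,n2
  Y(R9) = 0.1458+0.000j S between n1,n5
  Y(R10) = 0.001215+0.000j S between n6,n4
  Y(C8) = 0.000+0.01756j S between n0,n5
  V1: constraint V(n7)−V(n0) = 38.3
  I1: injects 0.113 A into n5 (from n2)
Assemble and solve the 8×8 MNA system:
  V(n1)=7.200+4.880j  V(n2)=7.452+5.581j  V(n3)=23.03-5.760j  V(n4)=21.97-4.922j  V(n5)=11.83+3.468j  V(n6)=28.06-9.938j  V(n7)=38.30+0.000j
  i(V1)=-5.259-3.972j

11.83+3.468j V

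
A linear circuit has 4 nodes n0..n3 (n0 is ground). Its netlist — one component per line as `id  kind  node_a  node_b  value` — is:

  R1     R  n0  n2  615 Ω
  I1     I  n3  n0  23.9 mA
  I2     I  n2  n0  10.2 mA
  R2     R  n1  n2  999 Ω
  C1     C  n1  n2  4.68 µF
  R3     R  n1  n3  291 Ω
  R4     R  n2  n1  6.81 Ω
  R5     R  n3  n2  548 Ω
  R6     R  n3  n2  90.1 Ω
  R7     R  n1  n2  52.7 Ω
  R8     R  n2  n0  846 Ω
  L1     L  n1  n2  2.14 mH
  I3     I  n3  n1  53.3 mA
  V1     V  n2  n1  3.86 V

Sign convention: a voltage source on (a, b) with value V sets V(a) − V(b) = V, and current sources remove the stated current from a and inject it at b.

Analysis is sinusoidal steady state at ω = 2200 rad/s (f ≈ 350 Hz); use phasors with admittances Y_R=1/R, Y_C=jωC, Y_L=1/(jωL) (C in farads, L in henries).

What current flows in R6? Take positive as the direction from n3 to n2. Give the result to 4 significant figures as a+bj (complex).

-0.06137+0.000j A

Element admittances at ω=2200 rad/s:
  Y(R1) = 0.001626+0.000j S between n0,n2
  I1: injects 0.0239 A into n0 (from n3)
  I2: injects 0.0102 A into n0 (from n2)
  Y(R2) = 0.001001+0.000j S between n1,n2
  Y(C1) = 0.000+0.01030j S between n1,n2
  Y(R3) = 0.003436+0.000j S between n1,n3
  Y(R4) = 0.1468+0.000j S between n2,n1
  Y(R5) = 0.001825+0.000j S between n3,n2
  Y(R6) = 0.01110+0.000j S between n3,n2
  Y(R7) = 0.01898+0.000j S between n1,n2
  Y(R8) = 0.001182+0.000j S between n2,n0
  Y(L1) = 0.000-0.2124j S between n1,n2
  I3: injects 0.0533 A into n1 (from n3)
  V1: constraint V(n2)−V(n1) = 3.86
Assemble and solve the 4×4 MNA system:
  V(n1)=-16.00+0.000j  V(n2)=-12.14+0.000j  V(n3)=-17.67+0.000j
  i(V1)=-0.6915+0.7801j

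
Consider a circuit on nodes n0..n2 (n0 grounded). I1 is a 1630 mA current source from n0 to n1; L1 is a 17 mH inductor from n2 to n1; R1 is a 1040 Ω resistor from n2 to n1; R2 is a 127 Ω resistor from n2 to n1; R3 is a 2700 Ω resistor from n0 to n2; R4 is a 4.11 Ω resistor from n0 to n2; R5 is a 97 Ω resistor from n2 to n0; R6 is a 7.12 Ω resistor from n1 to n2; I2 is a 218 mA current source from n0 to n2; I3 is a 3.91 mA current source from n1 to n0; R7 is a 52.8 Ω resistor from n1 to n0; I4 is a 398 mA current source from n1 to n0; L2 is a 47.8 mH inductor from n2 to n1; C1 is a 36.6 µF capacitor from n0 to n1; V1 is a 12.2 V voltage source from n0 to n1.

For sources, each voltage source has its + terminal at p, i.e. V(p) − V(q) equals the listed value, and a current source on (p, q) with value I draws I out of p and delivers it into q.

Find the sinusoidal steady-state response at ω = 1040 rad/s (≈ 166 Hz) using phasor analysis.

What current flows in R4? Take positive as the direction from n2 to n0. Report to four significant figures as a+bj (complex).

Element admittances at ω=1040 rad/s:
  I1: injects 1.63 A into n1 (from n0)
  Y(L1) = 0.000-0.05656j S between n2,n1
  Y(R1) = 0.0009615+0.000j S between n2,n1
  Y(R2) = 0.007874+0.000j S between n2,n1
  Y(R3) = 0.0003704+0.000j S between n0,n2
  Y(R4) = 0.2433+0.000j S between n0,n2
  Y(R5) = 0.01031+0.000j S between n2,n0
  Y(R6) = 0.1404+0.000j S between n1,n2
  I2: injects 0.218 A into n2 (from n0)
  I3: injects 0.00391 A into n0 (from n1)
  Y(R7) = 0.01894+0.000j S between n1,n0
  I4: injects 0.398 A into n0 (from n1)
  Y(L2) = 0.000-0.02012j S between n2,n1
  Y(C1) = 0.000+0.03806j S between n0,n1
  V1: constraint V(n0)−V(n1) = 12.2
Assemble and solve the 3×3 MNA system:
  V(n1)=-12.20+0.000j  V(n2)=-4.263+1.509j
  i(V1)=-2.760-0.08106j

-1.037+0.3672j A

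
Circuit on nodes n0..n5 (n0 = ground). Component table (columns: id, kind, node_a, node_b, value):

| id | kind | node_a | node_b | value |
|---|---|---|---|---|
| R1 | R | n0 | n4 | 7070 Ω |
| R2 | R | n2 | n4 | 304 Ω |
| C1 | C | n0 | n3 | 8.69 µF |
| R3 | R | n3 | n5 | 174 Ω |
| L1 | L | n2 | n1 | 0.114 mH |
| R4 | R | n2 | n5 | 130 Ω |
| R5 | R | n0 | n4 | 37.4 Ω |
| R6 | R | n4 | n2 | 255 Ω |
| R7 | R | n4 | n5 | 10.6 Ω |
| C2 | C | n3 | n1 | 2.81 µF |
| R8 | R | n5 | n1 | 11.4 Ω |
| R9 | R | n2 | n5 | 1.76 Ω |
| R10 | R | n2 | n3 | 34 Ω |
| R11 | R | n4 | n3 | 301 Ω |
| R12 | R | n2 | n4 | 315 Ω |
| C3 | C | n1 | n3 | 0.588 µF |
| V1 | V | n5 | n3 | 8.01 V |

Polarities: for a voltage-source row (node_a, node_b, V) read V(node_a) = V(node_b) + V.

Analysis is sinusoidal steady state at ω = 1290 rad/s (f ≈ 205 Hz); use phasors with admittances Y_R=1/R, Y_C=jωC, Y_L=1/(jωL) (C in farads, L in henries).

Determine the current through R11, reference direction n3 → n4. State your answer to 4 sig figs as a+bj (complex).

MNA unknowns: 5 node voltages V₁..V_5 plus 1 source current (V1)
R1: Y=0.0001414+0.000j on G[0,4]
R2: Y=0.003289+0.000j on G[2,4]
C1: Y=0.000+0.01121j on G[0,3]
R3: Y=0.005747+0.000j on G[3,5]
L1: Y=0.000-6.800j on G[2,1]
R4: Y=0.007692+0.000j on G[2,5]
R5: Y=0.02674+0.000j on G[0,4]
R6: Y=0.003922+0.000j on G[4,2]
R7: Y=0.09434+0.000j on G[4,5]
C2: Y=0.000+0.003625j on G[3,1]
R8: Y=0.08772+0.000j on G[5,1]
R9: Y=0.5682+0.000j on G[2,5]
R10: Y=0.02941+0.000j on G[2,3]
R11: Y=0.003322+0.000j on G[4,3]
R12: Y=0.003175+0.000j on G[2,4]
C3: Y=0.000+0.0007585j on G[1,3]
V1: row V5−V3=8.01, i_V1 at 5,3
solve → V1=1.591+3.118j, V2=1.586+3.114j, V3=-6.079+3.171j, V4=1.323+2.535j, V5=1.931+3.171j
aux → i_V1=-0.3319-0.09795j

-0.02459+0.002114j A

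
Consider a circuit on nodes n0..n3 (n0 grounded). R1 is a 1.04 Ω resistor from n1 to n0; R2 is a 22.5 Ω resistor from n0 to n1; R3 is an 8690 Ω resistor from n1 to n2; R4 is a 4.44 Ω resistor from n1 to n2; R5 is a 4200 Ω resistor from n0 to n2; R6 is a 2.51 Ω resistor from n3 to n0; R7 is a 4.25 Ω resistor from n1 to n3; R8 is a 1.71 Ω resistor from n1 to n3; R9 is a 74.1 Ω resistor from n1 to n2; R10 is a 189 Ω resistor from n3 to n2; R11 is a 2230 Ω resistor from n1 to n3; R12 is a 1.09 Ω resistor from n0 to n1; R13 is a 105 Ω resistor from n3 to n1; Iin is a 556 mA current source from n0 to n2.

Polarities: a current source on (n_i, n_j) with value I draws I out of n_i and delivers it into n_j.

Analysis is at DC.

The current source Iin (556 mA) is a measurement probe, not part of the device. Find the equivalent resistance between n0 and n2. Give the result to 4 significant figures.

R_eq = 4.541 Ω

MNA unknowns: 3 node voltages V₁..V_3
R1: Y=0.9615 on G[1,0]
R2: Y=0.04444 on G[0,1]
R3: Y=0.0001151 on G[1,2]
R4: Y=0.2252 on G[1,2]
R5: Y=0.0002381 on G[0,2]
R6: Y=0.3984 on G[3,0]
R7: Y=0.2353 on G[1,3]
R8: Y=0.5848 on G[1,3]
R9: Y=0.01350 on G[1,2]
R10: Y=0.005291 on G[3,2]
R11: Y=0.0004484 on G[1,3]
R12: Y=0.9174 on G[0,1]
R13: Y=0.009524 on G[3,1]
Iin: z[0]−=0.556, z[2]+=0.556
solve → V1=0.2515, V2=2.525, V3=0.1800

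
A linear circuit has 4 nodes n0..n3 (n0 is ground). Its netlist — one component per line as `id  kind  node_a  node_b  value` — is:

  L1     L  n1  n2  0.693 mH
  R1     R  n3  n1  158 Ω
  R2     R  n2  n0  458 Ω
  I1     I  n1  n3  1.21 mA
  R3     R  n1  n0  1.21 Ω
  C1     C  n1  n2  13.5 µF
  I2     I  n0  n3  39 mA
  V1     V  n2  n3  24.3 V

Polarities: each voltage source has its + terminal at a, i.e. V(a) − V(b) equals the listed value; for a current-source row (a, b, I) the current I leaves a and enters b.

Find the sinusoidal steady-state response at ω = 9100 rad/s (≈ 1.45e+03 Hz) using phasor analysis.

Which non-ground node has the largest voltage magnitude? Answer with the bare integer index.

3

MNA unknowns: 3 node voltages V₁..V_3 plus 1 source current (V1)
L1: Y=0.000-0.1586j on G[1,2]
R1: Y=0.006329+0.000j on G[3,1]
R2: Y=0.002183+0.000j on G[2,0]
I1: z[1]−=0.00121, z[3]+=0.00121
R3: Y=0.8264+0.000j on G[1,0]
C1: Y=0.000+0.1229j on G[1,2]
I2: z[0]−=0.039, z[3]+=0.039
V1: row V2−V3=24.3, i_V1 at 2,3
solve → V1=0.04384-0.01354j, V2=1.267+5.123j, V3=-23.03+5.123j
aux → i_V1=-0.1863+0.03251j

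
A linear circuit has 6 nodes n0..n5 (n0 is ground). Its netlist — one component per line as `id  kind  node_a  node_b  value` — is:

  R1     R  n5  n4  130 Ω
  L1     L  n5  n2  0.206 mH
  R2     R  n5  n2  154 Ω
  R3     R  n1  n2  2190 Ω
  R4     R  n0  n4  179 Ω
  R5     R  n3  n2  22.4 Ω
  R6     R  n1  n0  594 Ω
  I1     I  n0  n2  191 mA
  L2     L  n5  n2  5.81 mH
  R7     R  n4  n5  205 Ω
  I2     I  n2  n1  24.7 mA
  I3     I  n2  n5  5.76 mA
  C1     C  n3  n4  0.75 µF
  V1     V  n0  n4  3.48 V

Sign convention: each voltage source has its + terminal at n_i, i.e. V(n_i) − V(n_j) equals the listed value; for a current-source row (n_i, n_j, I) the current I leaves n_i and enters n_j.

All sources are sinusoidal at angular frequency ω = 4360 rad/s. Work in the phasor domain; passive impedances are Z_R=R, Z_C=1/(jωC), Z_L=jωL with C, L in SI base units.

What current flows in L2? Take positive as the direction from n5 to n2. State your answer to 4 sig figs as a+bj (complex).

Apply KCL at each of the 5 non-ground nodes and solve the resulting linear system.
Node n1: branches {R3, R6, I2} → V_1 = 13.45-0.6286j
Node n2: branches {L1, R2, R3, R5, I1, L2, I2, I3} → V_2 = 8.949-2.946j
Node n3: branches {R5, C1} → V_3 = 8.668-3.836j
Node n4: branches {R1, R4, R7, C1, V1} → V_4 = -3.480+0.000j
Node n5: branches {R1, L1, R2, L2, R7, I3} → V_5 = 8.915-3.076j
Source currents: i(V1)=-0.1878-0.001058j

-0.005130+0.001353j A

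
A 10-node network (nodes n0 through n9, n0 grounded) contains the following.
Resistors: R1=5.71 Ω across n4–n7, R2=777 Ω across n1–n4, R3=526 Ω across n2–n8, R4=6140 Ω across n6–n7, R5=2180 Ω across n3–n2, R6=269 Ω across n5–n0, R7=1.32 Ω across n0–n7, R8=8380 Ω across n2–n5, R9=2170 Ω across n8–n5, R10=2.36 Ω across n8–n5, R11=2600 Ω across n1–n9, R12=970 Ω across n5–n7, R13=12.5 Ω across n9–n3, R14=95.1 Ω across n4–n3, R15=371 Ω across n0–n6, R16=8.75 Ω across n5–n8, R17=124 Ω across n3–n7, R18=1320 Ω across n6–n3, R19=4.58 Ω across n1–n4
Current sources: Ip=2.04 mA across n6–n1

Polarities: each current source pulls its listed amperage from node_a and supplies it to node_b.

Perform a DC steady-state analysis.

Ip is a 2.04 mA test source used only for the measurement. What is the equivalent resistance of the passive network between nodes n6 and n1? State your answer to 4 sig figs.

R_eq = 288.4 Ω

MNA unknowns: 9 node voltages V₁..V_9
R1: Y=0.1751 on G[4,7]
R2: Y=0.001287 on G[1,4]
R3: Y=0.001901 on G[2,8]
R4: Y=0.0001629 on G[6,7]
R5: Y=0.0004587 on G[3,2]
R6: Y=0.003717 on G[5,0]
R7: Y=0.7576 on G[0,7]
R8: Y=0.0001193 on G[2,5]
R9: Y=0.0004608 on G[8,5]
R10: Y=0.4237 on G[8,5]
R11: Y=0.0003846 on G[1,9]
R12: Y=0.001031 on G[5,7]
R13: Y=0.08000 on G[9,3]
R14: Y=0.01052 on G[4,3]
R15: Y=0.002695 on G[0,6]
R16: Y=0.1143 on G[5,8]
R17: Y=0.008065 on G[3,7]
R18: Y=0.0007576 on G[6,3]
R19: Y=0.2183 on G[1,4]
Ip: z[6]−=0.00204, z[1]+=0.00204
solve → V1=0.02126, V2=-0.003067, V3=-0.01387, V4=0.01204, V5=-0.0006053, V6=-0.5670, V7=0.002020, V8=-0.0006140, V9=-0.01371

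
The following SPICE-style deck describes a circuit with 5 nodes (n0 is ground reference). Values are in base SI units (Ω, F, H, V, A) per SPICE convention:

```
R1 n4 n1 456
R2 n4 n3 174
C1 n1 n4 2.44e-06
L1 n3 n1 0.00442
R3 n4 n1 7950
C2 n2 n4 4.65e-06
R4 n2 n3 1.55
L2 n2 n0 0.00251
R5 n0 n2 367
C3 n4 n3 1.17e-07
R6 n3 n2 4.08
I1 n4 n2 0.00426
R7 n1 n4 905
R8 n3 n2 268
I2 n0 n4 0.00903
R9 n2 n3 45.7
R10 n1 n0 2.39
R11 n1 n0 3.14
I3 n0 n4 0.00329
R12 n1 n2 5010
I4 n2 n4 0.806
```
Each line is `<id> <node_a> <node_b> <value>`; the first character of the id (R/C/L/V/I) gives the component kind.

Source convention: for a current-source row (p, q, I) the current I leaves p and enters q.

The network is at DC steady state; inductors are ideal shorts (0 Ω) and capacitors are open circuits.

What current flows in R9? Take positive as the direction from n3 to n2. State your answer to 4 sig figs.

MNA unknowns: 4 node voltages V₁..V_4 plus 2 source currents (L1, L2)
R1: Y=0.002193 on G[4,1]
R2: Y=0.005747 on G[4,3]
C1: Y=0.000 on G[1,4]
L1: row V3−V1=0, i_L1 at 3,1
R3: Y=0.0001258 on G[4,1]
C2: Y=0.000 on G[2,4]
R4: Y=0.6452 on G[2,3]
L2: row V2−V0=0, i_L2 at 2,0
R5: Y=0.002725 on G[0,2]
C3: Y=0.000 on G[4,3]
R6: Y=0.2451 on G[3,2]
I1: z[4]−=0.00426, z[2]+=0.00426
R7: Y=0.001105 on G[1,4]
R8: Y=0.003731 on G[3,2]
I2: z[0]−=0.00903, z[4]+=0.00903
R9: Y=0.02188 on G[2,3]
R10: Y=0.4184 on G[1,0]
R11: Y=0.3185 on G[1,0]
I3: z[0]−=0.00329, z[4]+=0.00329
R12: Y=0.0001996 on G[1,2]
I4: z[2]−=0.806, z[4]+=0.806
solve → V1=0.4925, V2=0.000, V3=0.4925, V4=89.26
aux → i_L1=0.05909, i_L2=-0.3506

0.01078 A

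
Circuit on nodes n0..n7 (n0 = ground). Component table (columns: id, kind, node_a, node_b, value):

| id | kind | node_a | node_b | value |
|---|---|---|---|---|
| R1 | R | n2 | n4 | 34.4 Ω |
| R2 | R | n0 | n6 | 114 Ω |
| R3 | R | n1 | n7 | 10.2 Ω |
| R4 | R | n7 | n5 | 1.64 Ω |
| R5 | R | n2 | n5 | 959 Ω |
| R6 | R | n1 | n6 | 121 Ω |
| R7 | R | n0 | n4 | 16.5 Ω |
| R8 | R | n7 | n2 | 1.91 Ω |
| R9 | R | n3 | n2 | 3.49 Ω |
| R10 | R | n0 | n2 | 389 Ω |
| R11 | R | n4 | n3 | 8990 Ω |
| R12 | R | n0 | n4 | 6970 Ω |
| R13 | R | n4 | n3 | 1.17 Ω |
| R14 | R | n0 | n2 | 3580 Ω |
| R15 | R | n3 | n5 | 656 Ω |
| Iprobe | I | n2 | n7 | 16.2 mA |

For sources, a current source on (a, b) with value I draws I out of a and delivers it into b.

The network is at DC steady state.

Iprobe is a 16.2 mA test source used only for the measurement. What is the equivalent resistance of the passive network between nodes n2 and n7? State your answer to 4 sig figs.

Apply KCL at each of the 7 non-ground nodes and solve the resulting linear system.
Node n1: branches {R3, R6} → V_1 = 0.02703
Node n2: branches {R1, R5, R8, R9, R10, R14, Iprobe} → V_2 = -0.002367
Node n3: branches {R9, R11, R13, R15} → V_3 = -0.001889
Node n4: branches {R1, R7, R11, R12, R13} → V_4 = -0.001783
Node n5: branches {R4, R5, R15} → V_5 = 0.02808
Node n6: branches {R2, R6} → V_6 = 0.01311
Node n7: branches {R3, R4, R8, Iprobe} → V_7 = 0.02821

R_eq = 1.887 Ω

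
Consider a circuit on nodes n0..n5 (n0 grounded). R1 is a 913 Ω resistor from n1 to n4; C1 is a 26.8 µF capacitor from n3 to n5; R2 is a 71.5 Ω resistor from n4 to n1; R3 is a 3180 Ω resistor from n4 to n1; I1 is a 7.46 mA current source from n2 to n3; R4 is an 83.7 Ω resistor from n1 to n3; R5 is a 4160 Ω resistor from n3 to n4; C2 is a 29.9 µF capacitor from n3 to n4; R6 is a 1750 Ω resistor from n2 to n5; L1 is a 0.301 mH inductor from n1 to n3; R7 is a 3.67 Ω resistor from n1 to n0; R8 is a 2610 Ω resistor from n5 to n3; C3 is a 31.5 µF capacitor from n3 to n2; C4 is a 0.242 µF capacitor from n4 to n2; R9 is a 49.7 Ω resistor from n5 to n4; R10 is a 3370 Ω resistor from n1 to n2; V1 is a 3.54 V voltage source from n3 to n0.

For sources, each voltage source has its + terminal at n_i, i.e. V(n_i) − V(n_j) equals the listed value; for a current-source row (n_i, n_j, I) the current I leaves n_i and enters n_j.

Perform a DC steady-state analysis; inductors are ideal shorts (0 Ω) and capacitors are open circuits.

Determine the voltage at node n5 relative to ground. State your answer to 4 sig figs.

Apply KCL at each of the 5 non-ground nodes and solve the resulting linear system.
Node n1: branches {R1, R2, R3, R4, L1, R7, R10} → V_1 = 3.540
Node n2: branches {I1, R6, C3, C4, R10} → V_2 = -5.398
Node n3: branches {C1, I1, R4, R5, C2, L1, R8, C3, V1} → V_3 = 3.540
Node n4: branches {R1, R2, R3, R5, C2, C4, R9} → V_4 = 3.245
Node n5: branches {C1, R6, R8, R9} → V_5 = 3.016
Source currents: i(L1)=-0.9718, i(V1)=-0.9646

3.016 V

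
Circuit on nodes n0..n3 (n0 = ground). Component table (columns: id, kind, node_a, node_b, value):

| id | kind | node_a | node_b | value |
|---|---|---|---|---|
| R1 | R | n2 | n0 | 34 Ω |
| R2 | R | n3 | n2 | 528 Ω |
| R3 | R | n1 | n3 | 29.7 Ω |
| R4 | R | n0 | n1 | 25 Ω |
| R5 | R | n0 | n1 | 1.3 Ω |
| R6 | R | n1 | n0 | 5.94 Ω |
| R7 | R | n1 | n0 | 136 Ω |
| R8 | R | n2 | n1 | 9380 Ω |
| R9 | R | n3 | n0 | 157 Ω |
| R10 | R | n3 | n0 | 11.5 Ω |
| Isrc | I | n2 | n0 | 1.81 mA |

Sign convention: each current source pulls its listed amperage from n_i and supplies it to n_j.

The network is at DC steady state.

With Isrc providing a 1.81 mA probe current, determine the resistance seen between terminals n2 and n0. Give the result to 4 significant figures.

R_eq = 31.86 Ω

Apply KCL at each of the 3 non-ground nodes and solve the resulting linear system.
Node n1: branches {R3, R4, R5, R6, R7, R8} → V_1 = -3.434e-05
Node n2: branches {R1, R2, R8, Isrc} → V_2 = -0.05767
Node n3: branches {R2, R3, R9, R10} → V_3 = -0.0008564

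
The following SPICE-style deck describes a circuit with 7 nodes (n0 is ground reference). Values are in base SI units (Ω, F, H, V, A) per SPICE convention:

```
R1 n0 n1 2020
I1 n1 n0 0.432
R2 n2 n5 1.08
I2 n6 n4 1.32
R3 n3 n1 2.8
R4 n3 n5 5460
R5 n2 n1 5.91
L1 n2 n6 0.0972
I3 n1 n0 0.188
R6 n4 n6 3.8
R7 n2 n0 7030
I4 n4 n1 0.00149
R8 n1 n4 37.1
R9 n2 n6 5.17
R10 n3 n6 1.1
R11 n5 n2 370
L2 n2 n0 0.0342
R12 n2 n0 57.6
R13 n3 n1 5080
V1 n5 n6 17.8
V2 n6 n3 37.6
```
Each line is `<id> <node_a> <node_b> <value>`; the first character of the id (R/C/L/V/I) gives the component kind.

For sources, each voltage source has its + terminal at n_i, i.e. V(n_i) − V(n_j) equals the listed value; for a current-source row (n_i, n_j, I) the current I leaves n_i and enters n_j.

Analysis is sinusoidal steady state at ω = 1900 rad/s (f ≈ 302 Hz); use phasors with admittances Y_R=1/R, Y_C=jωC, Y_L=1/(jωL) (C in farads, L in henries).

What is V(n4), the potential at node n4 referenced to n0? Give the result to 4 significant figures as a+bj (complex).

-27.26-16.61j V

Apply KCL at each of the 6 non-ground nodes and solve the resulting linear system.
Node n1: branches {R1, I1, R3, R5, I3, I4, R8, R13} → V_1 = -51.81-16.59j
Node n2: branches {R2, R5, L1, R7, R9, R11, L2, R12} → V_2 = -19.38-16.57j
Node n3: branches {R3, R4, R10, R13, V2} → V_3 = -67.36-16.61j
Node n4: branches {I2, R6, I4, R8} → V_4 = -27.26-16.61j
Node n5: branches {R2, R4, R11, V1} → V_5 = -11.96-16.61j
Node n6: branches {I2, L1, R6, R9, R10, V1, V2} → V_6 = -29.76-16.61j
Source currents: i(V1)=-6.909+0.03782j, i(V2)=-39.75-0.009794j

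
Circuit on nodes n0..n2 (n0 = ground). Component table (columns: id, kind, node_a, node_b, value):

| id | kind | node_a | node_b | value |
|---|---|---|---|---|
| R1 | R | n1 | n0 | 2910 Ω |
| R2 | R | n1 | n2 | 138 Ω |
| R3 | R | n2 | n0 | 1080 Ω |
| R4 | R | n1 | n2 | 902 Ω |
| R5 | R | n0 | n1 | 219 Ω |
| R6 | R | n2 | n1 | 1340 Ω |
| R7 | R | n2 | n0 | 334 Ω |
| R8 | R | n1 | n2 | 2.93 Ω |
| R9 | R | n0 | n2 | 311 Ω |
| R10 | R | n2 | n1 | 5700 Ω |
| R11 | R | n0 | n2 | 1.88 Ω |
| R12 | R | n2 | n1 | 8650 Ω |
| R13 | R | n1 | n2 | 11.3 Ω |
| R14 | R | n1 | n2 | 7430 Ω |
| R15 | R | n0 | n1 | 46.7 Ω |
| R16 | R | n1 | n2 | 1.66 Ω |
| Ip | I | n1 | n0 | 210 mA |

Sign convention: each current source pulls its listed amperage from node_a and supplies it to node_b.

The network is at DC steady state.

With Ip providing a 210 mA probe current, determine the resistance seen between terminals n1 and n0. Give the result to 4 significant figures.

R_eq = 2.621 Ω

MNA unknowns: 2 node voltages V₁..V_2
R1: Y=0.0003436 on G[1,0]
R2: Y=0.007246 on G[1,2]
R3: Y=0.0009259 on G[2,0]
R4: Y=0.001109 on G[1,2]
R5: Y=0.004566 on G[0,1]
R6: Y=0.0007463 on G[2,1]
R7: Y=0.002994 on G[2,0]
R8: Y=0.3413 on G[1,2]
R9: Y=0.003215 on G[0,2]
R10: Y=0.0001754 on G[2,1]
R11: Y=0.5319 on G[0,2]
R12: Y=0.0001156 on G[2,1]
R13: Y=0.08850 on G[1,2]
R14: Y=0.0001346 on G[1,2]
R15: Y=0.02141 on G[0,1]
R16: Y=0.6024 on G[1,2]
Ip: z[1]−=0.21, z[0]+=0.21
solve → V1=-0.5504, V2=-0.3627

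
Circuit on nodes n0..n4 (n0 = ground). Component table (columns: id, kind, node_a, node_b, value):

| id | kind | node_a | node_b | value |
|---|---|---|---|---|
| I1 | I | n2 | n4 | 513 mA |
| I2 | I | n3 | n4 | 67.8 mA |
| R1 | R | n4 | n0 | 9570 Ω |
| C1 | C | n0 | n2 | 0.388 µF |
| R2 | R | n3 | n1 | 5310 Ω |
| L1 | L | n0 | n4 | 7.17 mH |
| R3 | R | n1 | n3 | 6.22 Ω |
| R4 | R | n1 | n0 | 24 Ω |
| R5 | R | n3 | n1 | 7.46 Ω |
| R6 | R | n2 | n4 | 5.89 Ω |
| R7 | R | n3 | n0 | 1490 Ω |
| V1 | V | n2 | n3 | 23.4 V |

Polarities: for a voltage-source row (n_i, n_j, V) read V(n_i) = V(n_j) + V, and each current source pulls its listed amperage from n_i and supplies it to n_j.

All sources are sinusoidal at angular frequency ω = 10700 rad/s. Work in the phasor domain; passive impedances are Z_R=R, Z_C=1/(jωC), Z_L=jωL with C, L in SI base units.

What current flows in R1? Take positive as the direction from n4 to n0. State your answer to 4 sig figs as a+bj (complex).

0.002513+0.0008231j A

MNA unknowns: 4 node voltages V₁..V_4 plus 1 source current (V1)
I1: z[2]−=0.513, z[4]+=0.513
I2: z[3]−=0.0678, z[4]+=0.0678
R1: Y=0.0001045+0.000j on G[4,0]
C1: Y=0.000+0.004152j on G[0,2]
R2: Y=0.0001883+0.000j on G[3,1]
L1: Y=0.000-0.01303j on G[0,4]
R3: Y=0.1608+0.000j on G[1,3]
R4: Y=0.04167+0.000j on G[1,0]
R5: Y=0.1340+0.000j on G[3,1]
R6: Y=0.1698+0.000j on G[2,4]
R7: Y=0.0006711+0.000j on G[3,0]
V1: row V2−V3=23.4, i_V1 at 2,3
solve → V1=-1.888+5.289j, V2=21.24+6.036j, V3=-2.155+6.036j, V4=24.05+7.877j
aux → i_V1=-0.01233+0.2244j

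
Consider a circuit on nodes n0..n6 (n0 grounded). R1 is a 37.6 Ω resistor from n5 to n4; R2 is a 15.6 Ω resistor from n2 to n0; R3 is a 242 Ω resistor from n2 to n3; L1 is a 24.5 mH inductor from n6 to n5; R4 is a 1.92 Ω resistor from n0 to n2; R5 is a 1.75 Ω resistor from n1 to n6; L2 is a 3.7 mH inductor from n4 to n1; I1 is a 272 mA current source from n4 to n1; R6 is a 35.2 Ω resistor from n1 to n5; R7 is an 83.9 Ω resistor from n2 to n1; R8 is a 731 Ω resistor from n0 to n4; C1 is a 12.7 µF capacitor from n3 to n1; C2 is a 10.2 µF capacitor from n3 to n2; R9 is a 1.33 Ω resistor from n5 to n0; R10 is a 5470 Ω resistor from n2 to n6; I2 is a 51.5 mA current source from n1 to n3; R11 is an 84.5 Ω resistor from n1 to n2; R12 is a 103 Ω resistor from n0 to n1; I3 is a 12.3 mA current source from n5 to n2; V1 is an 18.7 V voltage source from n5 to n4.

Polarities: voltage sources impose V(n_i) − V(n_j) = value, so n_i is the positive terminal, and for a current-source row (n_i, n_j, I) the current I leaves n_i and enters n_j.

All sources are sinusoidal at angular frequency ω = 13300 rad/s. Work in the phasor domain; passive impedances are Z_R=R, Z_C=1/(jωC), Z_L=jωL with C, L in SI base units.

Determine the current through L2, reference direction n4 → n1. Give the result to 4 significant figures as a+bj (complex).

Element admittances at ω=13300 rad/s:
  Y(R1) = 0.02660+0.000j S between n5,n4
  Y(R2) = 0.06410+0.000j S between n2,n0
  Y(R3) = 0.004132+0.000j S between n2,n3
  Y(L1) = 0.000-0.003069j S between n6,n5
  Y(R4) = 0.5208+0.000j S between n0,n2
  Y(R5) = 0.5714+0.000j S between n1,n6
  Y(L2) = 0.000-0.02032j S between n4,n1
  I1: injects 0.272 A into n1 (from n4)
  Y(R6) = 0.02841+0.000j S between n1,n5
  Y(R7) = 0.01192+0.000j S between n2,n1
  Y(R8) = 0.001368+0.000j S between n0,n4
  Y(C1) = 0.000+0.1689j S between n3,n1
  Y(C2) = 0.000+0.1357j S between n3,n2
  Y(R9) = 0.7519+0.000j S between n5,n0
  Y(R10) = 0.0001828+0.000j S between n2,n6
  I2: injects 0.0515 A into n3 (from n1)
  Y(R11) = 0.01183+0.000j S between n1,n2
  Y(R12) = 0.009709+0.000j S between n0,n1
  I3: injects 0.0123 A into n2 (from n5)
  V1: constraint V(n5)−V(n4) = 18.7
Assemble and solve the 7×7 MNA system:
  V(n1)=4.753+2.234j  V(n2)=0.06123+0.6703j  V(n3)=2.653+1.404j  V(n4)=-18.77-0.5493j  V(n5)=-0.07485-0.5493j  V(n6)=4.736+2.260j
  i(V1)=-0.3076+0.4774j

-0.05657+0.4781j A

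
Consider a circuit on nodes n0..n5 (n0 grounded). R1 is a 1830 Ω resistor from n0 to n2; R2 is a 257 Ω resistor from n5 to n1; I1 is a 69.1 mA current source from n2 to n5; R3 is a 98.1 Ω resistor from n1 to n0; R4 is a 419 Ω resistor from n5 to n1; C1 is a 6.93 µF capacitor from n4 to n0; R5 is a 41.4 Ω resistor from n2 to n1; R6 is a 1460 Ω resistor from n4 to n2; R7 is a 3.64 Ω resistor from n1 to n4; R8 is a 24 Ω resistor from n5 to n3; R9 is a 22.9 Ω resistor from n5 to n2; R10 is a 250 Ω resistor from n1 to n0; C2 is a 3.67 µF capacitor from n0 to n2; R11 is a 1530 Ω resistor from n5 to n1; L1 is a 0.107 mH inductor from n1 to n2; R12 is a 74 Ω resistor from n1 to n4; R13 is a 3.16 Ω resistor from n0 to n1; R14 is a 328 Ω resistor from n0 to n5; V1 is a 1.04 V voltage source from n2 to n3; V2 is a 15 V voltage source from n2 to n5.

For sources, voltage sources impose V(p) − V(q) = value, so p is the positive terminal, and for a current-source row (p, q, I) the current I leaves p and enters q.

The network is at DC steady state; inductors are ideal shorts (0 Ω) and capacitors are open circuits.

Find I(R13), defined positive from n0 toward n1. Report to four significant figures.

Element admittances at DC:
  Y(R1) = 0.0005464 S between n0,n2
  Y(R2) = 0.003891 S between n5,n1
  I1: injects 0.0691 A into n5 (from n2)
  Y(R3) = 0.01019 S between n1,n0
  Y(R4) = 0.002387 S between n5,n1
  Y(C1) = 0.000 S between n4,n0
  Y(R5) = 0.02415 S between n2,n1
  Y(R6) = 0.0006849 S between n4,n2
  Y(R7) = 0.2747 S between n1,n4
  Y(R8) = 0.04167 S between n5,n3
  Y(R9) = 0.04367 S between n5,n2
  Y(R10) = 0.004000 S between n1,n0
  Y(C2) = 0.000 S between n0,n2
  Y(R11) = 0.0006536 S between n5,n1
  L1: short n1↔n2 (DC inductor)
  Y(R12) = 0.01351 S between n1,n4
  Y(R13) = 0.3165 S between n0,n1
  Y(R14) = 0.003049 S between n0,n5
  V1: constraint V(n2)−V(n3) = 1.04
  V2: constraint V(n2)−V(n5) = 15
Assemble and solve the 8×8 MNA system:
  V(n1)=0.1368  V(n2)=0.1368  V(n3)=-0.9032  V(n4)=0.1368  V(n5)=-14.86
  i(L1)=-0.1492  i(V1)=0.5817  i(V2)=-1.455

-0.04330 A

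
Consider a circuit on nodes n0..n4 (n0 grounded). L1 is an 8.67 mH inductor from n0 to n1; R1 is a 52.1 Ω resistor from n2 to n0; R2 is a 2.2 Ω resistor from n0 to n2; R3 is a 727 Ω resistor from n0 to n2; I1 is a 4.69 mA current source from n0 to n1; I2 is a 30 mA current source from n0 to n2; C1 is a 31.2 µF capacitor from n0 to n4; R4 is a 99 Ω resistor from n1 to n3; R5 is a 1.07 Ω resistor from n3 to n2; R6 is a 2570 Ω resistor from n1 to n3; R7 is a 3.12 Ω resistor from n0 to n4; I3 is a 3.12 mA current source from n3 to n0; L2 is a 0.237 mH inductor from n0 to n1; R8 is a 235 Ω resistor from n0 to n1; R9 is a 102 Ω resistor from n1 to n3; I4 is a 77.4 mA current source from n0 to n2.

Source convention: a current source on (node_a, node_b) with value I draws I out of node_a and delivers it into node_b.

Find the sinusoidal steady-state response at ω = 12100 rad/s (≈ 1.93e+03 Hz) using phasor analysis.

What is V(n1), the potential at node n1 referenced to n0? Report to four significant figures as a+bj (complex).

0.001594+0.02449j V

Element admittances at ω=12100 rad/s:
  Y(L1) = 0.000-0.009532j S between n0,n1
  Y(R1) = 0.01919+0.000j S between n2,n0
  Y(R2) = 0.4545+0.000j S between n0,n2
  Y(R3) = 0.001376+0.000j S between n0,n2
  I1: injects 0.00469 A into n1 (from n0)
  I2: injects 0.03 A into n2 (from n0)
  Y(C1) = 0.000+0.3775j S between n0,n4
  Y(R4) = 0.01010+0.000j S between n1,n3
  Y(R5) = 0.9346+0.000j S between n3,n2
  Y(R6) = 0.0003891+0.000j S between n1,n3
  Y(R7) = 0.3205+0.000j S between n0,n4
  I3: injects 0.00312 A into n0 (from n3)
  Y(L2) = 0.000-0.3487j S between n0,n1
  Y(R8) = 0.004255+0.000j S between n0,n1
  Y(R9) = 0.009804+0.000j S between n1,n3
  I4: injects 0.0774 A into n2 (from n0)
Assemble and solve the 4×4 MNA system:
  V(n1)=0.001594+0.02449j  V(n2)=0.2109+0.0009828j  V(n3)=0.2032+0.001482j  V(n4)=0.000+0.000j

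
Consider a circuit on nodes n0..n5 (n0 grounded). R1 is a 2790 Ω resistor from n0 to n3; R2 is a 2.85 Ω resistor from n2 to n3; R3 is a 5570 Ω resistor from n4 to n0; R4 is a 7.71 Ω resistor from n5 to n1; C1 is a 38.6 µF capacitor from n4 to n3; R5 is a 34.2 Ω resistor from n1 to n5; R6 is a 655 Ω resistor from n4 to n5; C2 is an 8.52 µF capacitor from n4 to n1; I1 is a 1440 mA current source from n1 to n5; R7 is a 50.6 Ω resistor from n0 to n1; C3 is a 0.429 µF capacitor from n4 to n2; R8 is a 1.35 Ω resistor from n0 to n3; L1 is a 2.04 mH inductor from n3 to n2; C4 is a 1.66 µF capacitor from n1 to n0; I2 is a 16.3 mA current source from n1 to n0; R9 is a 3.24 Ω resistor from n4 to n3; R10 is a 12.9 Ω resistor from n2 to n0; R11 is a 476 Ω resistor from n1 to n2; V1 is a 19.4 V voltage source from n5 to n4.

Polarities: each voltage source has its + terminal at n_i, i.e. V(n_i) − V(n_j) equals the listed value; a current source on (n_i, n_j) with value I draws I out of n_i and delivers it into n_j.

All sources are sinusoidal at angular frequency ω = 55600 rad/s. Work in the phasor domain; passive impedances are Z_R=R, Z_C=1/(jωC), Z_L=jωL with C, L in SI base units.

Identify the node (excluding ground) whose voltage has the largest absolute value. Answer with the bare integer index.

5

Apply KCL at each of the 5 non-ground nodes and solve the resulting linear system.
Node n1: branches {R4, R5, C2, I1, R7, C4, I2, R11} → V_1 = 0.5525-2.505j
Node n2: branches {R2, C3, L1, R10, R11} → V_2 = -0.2658-0.01530j
Node n3: branches {R1, R2, C1, R8, L1, R9} → V_3 = -0.3208-0.0004343j
Node n4: branches {R3, C1, R6, C2, C3, R9, V1} → V_4 = -0.3352+0.1172j
Node n5: branches {R4, R5, R6, I1, V1} → V_5 = 19.06+0.1172j
Source currents: i(V1)=-1.532-0.4168j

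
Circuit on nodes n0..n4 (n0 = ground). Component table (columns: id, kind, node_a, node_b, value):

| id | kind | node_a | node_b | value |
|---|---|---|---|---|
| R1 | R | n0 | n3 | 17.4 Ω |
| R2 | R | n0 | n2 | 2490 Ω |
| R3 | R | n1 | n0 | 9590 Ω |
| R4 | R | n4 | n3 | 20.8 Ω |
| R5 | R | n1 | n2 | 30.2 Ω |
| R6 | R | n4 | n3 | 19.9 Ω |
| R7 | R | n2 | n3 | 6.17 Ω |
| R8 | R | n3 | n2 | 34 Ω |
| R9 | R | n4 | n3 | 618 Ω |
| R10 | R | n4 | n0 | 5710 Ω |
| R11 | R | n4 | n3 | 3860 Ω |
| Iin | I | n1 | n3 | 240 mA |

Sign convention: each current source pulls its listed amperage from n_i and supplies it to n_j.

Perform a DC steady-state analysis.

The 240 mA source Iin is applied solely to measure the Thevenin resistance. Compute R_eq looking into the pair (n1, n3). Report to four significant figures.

R_eq = 35.28 Ω

Element admittances at DC:
  Y(R1) = 0.05747 S between n0,n3
  Y(R2) = 0.0004016 S between n0,n2
  Y(R3) = 0.0001043 S between n1,n0
  Y(R4) = 0.04808 S between n4,n3
  Y(R5) = 0.03311 S between n1,n2
  Y(R6) = 0.05025 S between n4,n3
  Y(R7) = 0.1621 S between n2,n3
  Y(R8) = 0.02941 S between n3,n2
  Y(R9) = 0.001618 S between n4,n3
  Y(R10) = 0.0001751 S between n4,n0
  Y(R11) = 0.0002591 S between n4,n3
  Iin: injects 0.24 A into n3 (from n1)
Assemble and solve the 4×4 MNA system:
  V(n1)=-8.444  V(n2)=-1.222  V(n3)=0.02379  V(n4)=0.02375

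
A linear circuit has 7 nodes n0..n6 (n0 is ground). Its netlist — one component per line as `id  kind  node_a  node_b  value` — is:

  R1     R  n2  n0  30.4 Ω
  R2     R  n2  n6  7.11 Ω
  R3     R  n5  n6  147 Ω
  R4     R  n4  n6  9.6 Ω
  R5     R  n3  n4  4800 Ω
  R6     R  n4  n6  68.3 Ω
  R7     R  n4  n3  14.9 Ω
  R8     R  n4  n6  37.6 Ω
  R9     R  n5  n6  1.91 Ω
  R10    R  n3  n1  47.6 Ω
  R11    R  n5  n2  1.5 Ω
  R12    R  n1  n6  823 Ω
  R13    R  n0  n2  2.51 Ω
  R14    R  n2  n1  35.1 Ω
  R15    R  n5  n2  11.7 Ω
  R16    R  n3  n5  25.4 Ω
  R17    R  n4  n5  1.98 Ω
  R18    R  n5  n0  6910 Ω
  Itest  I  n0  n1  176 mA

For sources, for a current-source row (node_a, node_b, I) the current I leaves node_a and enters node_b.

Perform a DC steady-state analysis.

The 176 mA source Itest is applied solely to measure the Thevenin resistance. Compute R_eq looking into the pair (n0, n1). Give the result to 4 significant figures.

R_eq = 23.73 Ω

Apply KCL at each of the 6 non-ground nodes and solve the resulting linear system.
Node n1: branches {R10, R12, R14, Itest} → V_1 = 4.177
Node n2: branches {R1, R2, R11, R13, R14, R15} → V_2 = 0.4079
Node n3: branches {R5, R7, R10, R16} → V_3 = 1.124
Node n4: branches {R4, R5, R6, R7, R8, R17} → V_4 = 0.5448
Node n5: branches {R3, R9, R11, R15, R16, R17, R18} → V_5 = 0.4842
Node n6: branches {R2, R3, R4, R6, R8, R9, R12} → V_6 = 0.4873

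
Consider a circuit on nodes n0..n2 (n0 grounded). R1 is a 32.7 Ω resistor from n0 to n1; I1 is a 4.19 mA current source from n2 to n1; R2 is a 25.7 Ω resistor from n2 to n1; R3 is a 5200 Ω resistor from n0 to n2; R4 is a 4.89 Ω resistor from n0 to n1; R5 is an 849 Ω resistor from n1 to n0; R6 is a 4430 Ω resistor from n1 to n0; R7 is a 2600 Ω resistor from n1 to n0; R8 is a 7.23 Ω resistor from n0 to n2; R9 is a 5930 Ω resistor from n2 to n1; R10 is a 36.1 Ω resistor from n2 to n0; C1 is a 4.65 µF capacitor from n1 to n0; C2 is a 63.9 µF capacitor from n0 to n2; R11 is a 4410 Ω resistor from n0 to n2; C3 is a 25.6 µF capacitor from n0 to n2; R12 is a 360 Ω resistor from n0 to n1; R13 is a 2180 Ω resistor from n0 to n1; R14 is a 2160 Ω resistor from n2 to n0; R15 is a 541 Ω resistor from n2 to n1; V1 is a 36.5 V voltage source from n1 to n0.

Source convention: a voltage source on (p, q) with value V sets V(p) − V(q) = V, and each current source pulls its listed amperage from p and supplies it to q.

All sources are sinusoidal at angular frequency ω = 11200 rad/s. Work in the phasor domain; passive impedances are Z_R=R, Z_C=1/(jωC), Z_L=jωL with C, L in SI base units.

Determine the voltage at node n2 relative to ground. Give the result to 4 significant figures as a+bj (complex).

0.2954-1.425j V

MNA unknowns: 2 node voltages V₁..V_2 plus 1 source current (V1)
R1: Y=0.03058+0.000j on G[0,1]
I1: z[2]−=0.00419, z[1]+=0.00419
R2: Y=0.03891+0.000j on G[2,1]
R3: Y=0.0001923+0.000j on G[0,2]
R4: Y=0.2045+0.000j on G[0,1]
R5: Y=0.001178+0.000j on G[1,0]
R6: Y=0.0002257+0.000j on G[1,0]
R7: Y=0.0003846+0.000j on G[1,0]
R8: Y=0.1383+0.000j on G[0,2]
R9: Y=0.0001686+0.000j on G[2,1]
R10: Y=0.02770+0.000j on G[2,0]
C1: Y=0.000+0.05208j on G[1,0]
C2: Y=0.000+0.7157j on G[0,2]
R11: Y=0.0002268+0.000j on G[0,2]
C3: Y=0.000+0.2867j on G[0,2]
R12: Y=0.002778+0.000j on G[0,1]
R13: Y=0.0004587+0.000j on G[0,1]
R14: Y=0.0004630+0.000j on G[2,0]
R15: Y=0.001848+0.000j on G[2,1]
V1: row V1−V0=36.5, i_V1 at 1,0
solve → V1=36.50+0.000j, V2=0.2954-1.425j
aux → i_V1=-10.24-1.959j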